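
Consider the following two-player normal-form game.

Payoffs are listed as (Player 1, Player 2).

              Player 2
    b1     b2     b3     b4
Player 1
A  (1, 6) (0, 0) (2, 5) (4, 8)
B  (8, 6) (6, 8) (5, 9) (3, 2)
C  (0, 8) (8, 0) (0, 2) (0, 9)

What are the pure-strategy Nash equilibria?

The pure Nash equilibria are (A, b4); (B, b3).

Player 1 against b1: payoffs 1, 8, 0 → best response B.
Player 1 against b2: payoffs 0, 6, 8 → best response C.
Player 1 against b3: payoffs 2, 5, 0 → best response B.
Player 1 against b4: payoffs 4, 3, 0 → best response A.
Player 2 against A: payoffs 6, 0, 5, 8 → best response b4.
Player 2 against B: payoffs 6, 8, 9, 2 → best response b3.
Player 2 against C: payoffs 8, 0, 2, 9 → best response b4.
Mutual best responses: (A, b4); (B, b3).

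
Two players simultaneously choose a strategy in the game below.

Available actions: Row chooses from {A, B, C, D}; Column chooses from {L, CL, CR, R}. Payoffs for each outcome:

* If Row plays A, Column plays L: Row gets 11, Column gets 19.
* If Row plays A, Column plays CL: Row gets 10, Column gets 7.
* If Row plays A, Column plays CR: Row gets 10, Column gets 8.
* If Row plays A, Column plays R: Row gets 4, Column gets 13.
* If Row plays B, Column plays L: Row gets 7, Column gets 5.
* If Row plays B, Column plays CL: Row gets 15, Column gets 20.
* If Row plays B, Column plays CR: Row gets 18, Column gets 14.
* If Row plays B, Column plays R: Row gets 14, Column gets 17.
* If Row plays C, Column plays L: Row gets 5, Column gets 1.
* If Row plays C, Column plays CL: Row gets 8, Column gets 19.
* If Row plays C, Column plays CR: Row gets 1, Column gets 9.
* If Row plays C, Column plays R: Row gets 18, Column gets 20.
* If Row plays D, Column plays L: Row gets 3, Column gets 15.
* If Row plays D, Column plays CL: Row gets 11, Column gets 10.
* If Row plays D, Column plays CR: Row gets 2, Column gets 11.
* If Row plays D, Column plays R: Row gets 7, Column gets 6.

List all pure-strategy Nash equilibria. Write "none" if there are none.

(A, L) and (B, CL) and (C, R)

Row against L: payoffs 11, 7, 5, 3 → best response A.
Row against CL: payoffs 10, 15, 8, 11 → best response B.
Row against CR: payoffs 10, 18, 1, 2 → best response B.
Row against R: payoffs 4, 14, 18, 7 → best response C.
Column against A: payoffs 19, 7, 8, 13 → best response L.
Column against B: payoffs 5, 20, 14, 17 → best response CL.
Column against C: payoffs 1, 19, 9, 20 → best response R.
Column against D: payoffs 15, 10, 11, 6 → best response L.
Mutual best responses: (A, L); (B, CL); (C, R).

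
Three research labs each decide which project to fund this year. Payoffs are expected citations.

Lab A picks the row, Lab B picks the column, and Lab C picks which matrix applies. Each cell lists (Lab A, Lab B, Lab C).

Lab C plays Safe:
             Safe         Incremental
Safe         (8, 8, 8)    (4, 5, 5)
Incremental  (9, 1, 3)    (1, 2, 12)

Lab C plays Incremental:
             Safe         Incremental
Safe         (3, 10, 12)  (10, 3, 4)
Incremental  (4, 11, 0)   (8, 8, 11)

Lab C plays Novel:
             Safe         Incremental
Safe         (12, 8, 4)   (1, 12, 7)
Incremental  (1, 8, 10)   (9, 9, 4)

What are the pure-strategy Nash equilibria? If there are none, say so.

There is no pure-strategy Nash equilibrium.

(Safe, Safe, Safe): Lab A can switch to Incremental (8 → 9). Not NE.
(Safe, Safe, Incremental): Lab A can switch to Incremental (3 → 4). Not NE.
(Safe, Safe, Novel): Lab B can switch to Incremental (8 → 12). Not NE.
(Safe, Incremental, Safe): Lab B can switch to Safe (5 → 8). Not NE.
(Safe, Incremental, Incremental): Lab B can switch to Safe (3 → 10). Not NE.
(Safe, Incremental, Novel): Lab A can switch to Incremental (1 → 9). Not NE.
(Incremental, Safe, Safe): Lab B can switch to Incremental (1 → 2). Not NE.
(Incremental, Safe, Incremental): Lab C can switch to Safe (0 → 3). Not NE.
(The remaining 4 profiles each have a profitable deviation by the same check.)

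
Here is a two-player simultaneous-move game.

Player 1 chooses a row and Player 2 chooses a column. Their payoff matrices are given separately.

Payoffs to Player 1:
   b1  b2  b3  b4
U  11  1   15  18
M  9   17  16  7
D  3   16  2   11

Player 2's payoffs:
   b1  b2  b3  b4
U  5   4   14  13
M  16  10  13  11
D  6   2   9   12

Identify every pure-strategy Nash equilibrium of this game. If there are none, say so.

This game has no pure Nash equilibrium.

(U, b1): Player 2 can switch to b3 (5 → 14). Not NE.
(U, b2): Player 1 can switch to M (1 → 17). Not NE.
(U, b3): Player 1 can switch to M (15 → 16). Not NE.
(U, b4): Player 2 can switch to b3 (13 → 14). Not NE.
(M, b1): Player 1 can switch to U (9 → 11). Not NE.
(M, b2): Player 2 can switch to b1 (10 → 16). Not NE.
(M, b3): Player 2 can switch to b1 (13 → 16). Not NE.
(M, b4): Player 1 can switch to U (7 → 18). Not NE.
(D, b1): Player 1 can switch to U (3 → 11). Not NE.
(D, b2): Player 1 can switch to M (16 → 17). Not NE.
(The remaining 2 profiles each have a profitable deviation by the same check.)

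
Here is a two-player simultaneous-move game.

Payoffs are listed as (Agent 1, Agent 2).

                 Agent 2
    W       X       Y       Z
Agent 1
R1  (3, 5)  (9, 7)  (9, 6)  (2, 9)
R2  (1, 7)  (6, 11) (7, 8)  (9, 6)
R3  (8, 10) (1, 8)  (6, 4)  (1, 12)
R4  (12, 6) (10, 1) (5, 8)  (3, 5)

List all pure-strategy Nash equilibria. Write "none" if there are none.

Agent 1 against W: payoffs 3, 1, 8, 12 → best response R4.
Agent 1 against X: payoffs 9, 6, 1, 10 → best response R4.
Agent 1 against Y: payoffs 9, 7, 6, 5 → best response R1.
Agent 1 against Z: payoffs 2, 9, 1, 3 → best response R2.
Agent 2 against R1: payoffs 5, 7, 6, 9 → best response Z.
Agent 2 against R2: payoffs 7, 11, 8, 6 → best response X.
Agent 2 against R3: payoffs 10, 8, 4, 12 → best response Z.
Agent 2 against R4: payoffs 6, 1, 8, 5 → best response Y.
No profile is a mutual best response for all players.

This game has no pure Nash equilibrium.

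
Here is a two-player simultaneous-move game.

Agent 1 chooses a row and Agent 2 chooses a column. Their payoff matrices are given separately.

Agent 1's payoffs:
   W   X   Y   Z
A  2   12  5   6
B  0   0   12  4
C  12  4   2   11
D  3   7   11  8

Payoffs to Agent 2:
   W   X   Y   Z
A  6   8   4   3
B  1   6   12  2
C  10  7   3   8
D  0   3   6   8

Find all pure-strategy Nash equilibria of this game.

Mark each player's best response to every combination of opponents' strategies; a profile where every player is best-responding is a pure Nash equilibrium.
Agent 1 against W: payoffs 2, 0, 12, 3 → best response C.
Agent 1 against X: payoffs 12, 0, 4, 7 → best response A.
Agent 1 against Y: payoffs 5, 12, 2, 11 → best response B.
Agent 1 against Z: payoffs 6, 4, 11, 8 → best response C.
Agent 2 against A: payoffs 6, 8, 4, 3 → best response X.
Agent 2 against B: payoffs 1, 6, 12, 2 → best response Y.
Agent 2 against C: payoffs 10, 7, 3, 8 → best response W.
Agent 2 against D: payoffs 0, 3, 6, 8 → best response Z.
Mutual best responses: (A, X); (B, Y); (C, W).

(A, X); (B, Y); (C, W)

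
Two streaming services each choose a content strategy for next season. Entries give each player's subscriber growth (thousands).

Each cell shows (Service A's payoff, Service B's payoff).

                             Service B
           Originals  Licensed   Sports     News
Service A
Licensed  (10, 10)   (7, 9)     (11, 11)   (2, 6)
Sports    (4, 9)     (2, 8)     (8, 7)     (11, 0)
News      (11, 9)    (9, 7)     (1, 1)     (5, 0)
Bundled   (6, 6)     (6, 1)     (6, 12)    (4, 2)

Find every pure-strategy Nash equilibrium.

The pure Nash equilibria are (Licensed, Sports) and (News, Originals).

(Licensed, Originals): Service A can switch to News (10 → 11). Not NE.
(Licensed, Licensed): Service A can switch to News (7 → 9). Not NE.
(Licensed, Sports): Service A gets 11, best alternative 8; Service B gets 11, best alternative 10. No profitable deviation — NE.
(Licensed, News): Service A can switch to Sports (2 → 11). Not NE.
(Sports, Originals): Service A can switch to Licensed (4 → 10). Not NE.
(Sports, Licensed): Service A can switch to Licensed (2 → 7). Not NE.
(Sports, Sports): Service A can switch to Licensed (8 → 11). Not NE.
(Sports, News): Service B can switch to Originals (0 → 9). Not NE.
(News, Originals): Service A gets 11, best alternative 10; Service B gets 9, best alternative 7. No profitable deviation — NE.
(News, Licensed): Service B can switch to Originals (7 → 9). Not NE.
(The remaining 6 profiles each have a profitable deviation by the same check.)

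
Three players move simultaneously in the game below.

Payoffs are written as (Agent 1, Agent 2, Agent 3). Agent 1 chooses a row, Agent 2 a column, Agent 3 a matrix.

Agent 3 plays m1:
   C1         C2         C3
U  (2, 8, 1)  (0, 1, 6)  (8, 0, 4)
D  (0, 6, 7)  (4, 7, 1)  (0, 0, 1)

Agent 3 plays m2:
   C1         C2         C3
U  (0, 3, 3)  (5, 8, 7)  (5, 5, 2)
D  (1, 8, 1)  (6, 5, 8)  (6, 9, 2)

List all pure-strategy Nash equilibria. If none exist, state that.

Pure NE: (D, C3, m2)

Mark each player's best response to every combination of opponents' strategies; a profile where every player is best-responding is a pure Nash equilibrium.
Agent 1 against (C1, m1): payoffs 2, 0 → best response U.
Agent 1 against (C1, m2): payoffs 0, 1 → best response D.
Agent 1 against (C2, m1): payoffs 0, 4 → best response D.
Agent 1 against (C2, m2): payoffs 5, 6 → best response D.
Agent 1 against (C3, m1): payoffs 8, 0 → best response U.
Agent 1 against (C3, m2): payoffs 5, 6 → best response D.
Agent 2 against (U, m1): payoffs 8, 1, 0 → best response C1.
Agent 2 against (U, m2): payoffs 3, 8, 5 → best response C2.
Agent 2 against (D, m1): payoffs 6, 7, 0 → best response C2.
Agent 2 against (D, m2): payoffs 8, 5, 9 → best response C3.
Agent 3 against (U, C1): payoffs 1, 3 → best response m2.
Agent 3 against (U, C2): payoffs 6, 7 → best response m2.
Agent 3 against (U, C3): payoffs 4, 2 → best response m1.
Agent 3 against (D, C1): payoffs 7, 1 → best response m1.
Agent 3 against (D, C2): payoffs 1, 8 → best response m2.
Agent 3 against (D, C3): payoffs 1, 2 → best response m2.
Mutual best responses: (D, C3, m2).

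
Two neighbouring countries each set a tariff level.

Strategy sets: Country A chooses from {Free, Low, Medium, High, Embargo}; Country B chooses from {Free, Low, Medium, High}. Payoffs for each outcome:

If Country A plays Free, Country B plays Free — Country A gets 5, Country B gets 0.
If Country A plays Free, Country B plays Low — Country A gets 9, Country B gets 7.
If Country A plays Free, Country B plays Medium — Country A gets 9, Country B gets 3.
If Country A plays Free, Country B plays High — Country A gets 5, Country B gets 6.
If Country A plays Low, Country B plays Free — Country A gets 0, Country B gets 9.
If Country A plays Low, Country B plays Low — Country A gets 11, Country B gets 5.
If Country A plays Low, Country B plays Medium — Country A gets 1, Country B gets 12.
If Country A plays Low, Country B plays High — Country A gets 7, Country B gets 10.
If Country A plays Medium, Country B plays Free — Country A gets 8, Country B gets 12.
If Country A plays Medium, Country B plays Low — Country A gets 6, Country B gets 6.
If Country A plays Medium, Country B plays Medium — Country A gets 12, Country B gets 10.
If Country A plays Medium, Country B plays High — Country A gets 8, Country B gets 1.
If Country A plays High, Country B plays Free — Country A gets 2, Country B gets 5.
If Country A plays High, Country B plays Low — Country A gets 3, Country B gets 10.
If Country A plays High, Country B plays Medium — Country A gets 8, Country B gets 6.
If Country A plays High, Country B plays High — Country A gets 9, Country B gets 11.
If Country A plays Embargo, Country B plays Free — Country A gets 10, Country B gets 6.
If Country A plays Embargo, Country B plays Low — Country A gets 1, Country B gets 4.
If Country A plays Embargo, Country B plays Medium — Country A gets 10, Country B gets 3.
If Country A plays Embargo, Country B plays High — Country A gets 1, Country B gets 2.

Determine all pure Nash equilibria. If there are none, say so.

Country A against Free: payoffs 5, 0, 8, 2, 10 → best response Embargo.
Country A against Low: payoffs 9, 11, 6, 3, 1 → best response Low.
Country A against Medium: payoffs 9, 1, 12, 8, 10 → best response Medium.
Country A against High: payoffs 5, 7, 8, 9, 1 → best response High.
Country B against Free: payoffs 0, 7, 3, 6 → best response Low.
Country B against Low: payoffs 9, 5, 12, 10 → best response Medium.
Country B against Medium: payoffs 12, 6, 10, 1 → best response Free.
Country B against High: payoffs 5, 10, 6, 11 → best response High.
Country B against Embargo: payoffs 6, 4, 3, 2 → best response Free.
Mutual best responses: (High, High); (Embargo, Free).

(High, High), (Embargo, Free)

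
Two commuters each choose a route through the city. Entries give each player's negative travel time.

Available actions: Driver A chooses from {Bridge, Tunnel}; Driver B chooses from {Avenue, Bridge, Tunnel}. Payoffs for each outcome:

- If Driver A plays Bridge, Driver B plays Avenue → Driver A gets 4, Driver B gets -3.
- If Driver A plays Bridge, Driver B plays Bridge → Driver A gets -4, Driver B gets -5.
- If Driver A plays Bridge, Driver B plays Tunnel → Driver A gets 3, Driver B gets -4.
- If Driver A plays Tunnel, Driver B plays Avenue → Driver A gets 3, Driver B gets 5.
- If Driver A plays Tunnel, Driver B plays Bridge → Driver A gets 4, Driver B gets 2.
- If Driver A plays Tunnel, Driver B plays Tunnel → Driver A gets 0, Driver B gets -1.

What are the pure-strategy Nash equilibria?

The unique pure-strategy Nash equilibrium is (Bridge, Avenue).

Driver A against Avenue: payoffs 4, 3 → best response Bridge.
Driver A against Bridge: payoffs -4, 4 → best response Tunnel.
Driver A against Tunnel: payoffs 3, 0 → best response Bridge.
Driver B against Bridge: payoffs -3, -5, -4 → best response Avenue.
Driver B against Tunnel: payoffs 5, 2, -1 → best response Avenue.
Mutual best responses: (Bridge, Avenue).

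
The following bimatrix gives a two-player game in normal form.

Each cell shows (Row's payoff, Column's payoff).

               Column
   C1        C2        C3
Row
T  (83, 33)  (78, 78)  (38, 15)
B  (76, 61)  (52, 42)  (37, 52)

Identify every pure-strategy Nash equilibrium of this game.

Pure NE: (T, C2)

Check each profile: it is a Nash equilibrium iff no player can strictly gain by switching unilaterally.
(T, C1): Column can switch to C2 (33 → 78). Not NE.
(T, C2): Row gets 78, best alternative 52; Column gets 78, best alternative 33. No profitable deviation — NE.
(T, C3): Column can switch to C1 (15 → 33). Not NE.
(B, C1): Row can switch to T (76 → 83). Not NE.
(B, C2): Row can switch to T (52 → 78). Not NE.
(B, C3): Row can switch to T (37 → 38). Not NE.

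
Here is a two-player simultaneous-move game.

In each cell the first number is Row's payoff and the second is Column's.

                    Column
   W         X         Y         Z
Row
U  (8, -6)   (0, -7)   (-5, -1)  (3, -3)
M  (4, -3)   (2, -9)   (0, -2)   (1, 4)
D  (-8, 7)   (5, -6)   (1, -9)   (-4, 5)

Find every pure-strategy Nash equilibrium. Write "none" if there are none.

Row against W: payoffs 8, 4, -8 → best response U.
Row against X: payoffs 0, 2, 5 → best response D.
Row against Y: payoffs -5, 0, 1 → best response D.
Row against Z: payoffs 3, 1, -4 → best response U.
Column against U: payoffs -6, -7, -1, -3 → best response Y.
Column against M: payoffs -3, -9, -2, 4 → best response Z.
Column against D: payoffs 7, -6, -9, 5 → best response W.
No profile is a mutual best response for all players.

none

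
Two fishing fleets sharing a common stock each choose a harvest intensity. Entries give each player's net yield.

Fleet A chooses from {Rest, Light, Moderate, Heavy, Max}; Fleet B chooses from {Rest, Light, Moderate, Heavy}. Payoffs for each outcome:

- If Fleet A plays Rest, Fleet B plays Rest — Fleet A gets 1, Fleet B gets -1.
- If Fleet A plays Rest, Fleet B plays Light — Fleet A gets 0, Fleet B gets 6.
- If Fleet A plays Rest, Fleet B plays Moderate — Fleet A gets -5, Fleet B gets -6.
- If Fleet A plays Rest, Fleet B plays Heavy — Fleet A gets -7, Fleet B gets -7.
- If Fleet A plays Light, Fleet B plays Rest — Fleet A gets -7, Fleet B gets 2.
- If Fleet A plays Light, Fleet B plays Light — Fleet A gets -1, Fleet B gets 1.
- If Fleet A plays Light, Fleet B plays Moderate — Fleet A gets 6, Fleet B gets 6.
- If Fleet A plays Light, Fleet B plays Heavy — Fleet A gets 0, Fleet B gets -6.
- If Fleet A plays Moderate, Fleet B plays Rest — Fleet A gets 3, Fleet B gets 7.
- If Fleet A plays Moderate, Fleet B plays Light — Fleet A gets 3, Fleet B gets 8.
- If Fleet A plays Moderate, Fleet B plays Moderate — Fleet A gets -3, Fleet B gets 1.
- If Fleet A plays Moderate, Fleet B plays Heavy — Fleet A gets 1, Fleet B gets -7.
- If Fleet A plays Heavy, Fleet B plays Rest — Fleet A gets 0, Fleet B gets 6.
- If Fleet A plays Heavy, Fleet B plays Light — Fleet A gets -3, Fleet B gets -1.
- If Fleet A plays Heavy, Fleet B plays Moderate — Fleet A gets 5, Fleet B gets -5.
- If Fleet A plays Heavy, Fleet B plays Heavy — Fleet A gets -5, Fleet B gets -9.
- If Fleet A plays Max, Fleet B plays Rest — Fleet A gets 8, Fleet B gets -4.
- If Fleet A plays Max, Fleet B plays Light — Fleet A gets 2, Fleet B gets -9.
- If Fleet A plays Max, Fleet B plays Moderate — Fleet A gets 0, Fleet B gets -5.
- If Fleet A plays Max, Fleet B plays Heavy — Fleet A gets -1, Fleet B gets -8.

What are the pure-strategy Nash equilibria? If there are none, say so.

For each player, find the best response to each opponent profile; mutual best responses are the pure NE.
Fleet A against Rest: payoffs 1, -7, 3, 0, 8 → best response Max.
Fleet A against Light: payoffs 0, -1, 3, -3, 2 → best response Moderate.
Fleet A against Moderate: payoffs -5, 6, -3, 5, 0 → best response Light.
Fleet A against Heavy: payoffs -7, 0, 1, -5, -1 → best response Moderate.
Fleet B against Rest: payoffs -1, 6, -6, -7 → best response Light.
Fleet B against Light: payoffs 2, 1, 6, -6 → best response Moderate.
Fleet B against Moderate: payoffs 7, 8, 1, -7 → best response Light.
Fleet B against Heavy: payoffs 6, -1, -5, -9 → best response Rest.
Fleet B against Max: payoffs -4, -9, -5, -8 → best response Rest.
Mutual best responses: (Light, Moderate); (Moderate, Light); (Max, Rest).

Pure-strategy Nash equilibria: (Light, Moderate); (Moderate, Light); (Max, Rest)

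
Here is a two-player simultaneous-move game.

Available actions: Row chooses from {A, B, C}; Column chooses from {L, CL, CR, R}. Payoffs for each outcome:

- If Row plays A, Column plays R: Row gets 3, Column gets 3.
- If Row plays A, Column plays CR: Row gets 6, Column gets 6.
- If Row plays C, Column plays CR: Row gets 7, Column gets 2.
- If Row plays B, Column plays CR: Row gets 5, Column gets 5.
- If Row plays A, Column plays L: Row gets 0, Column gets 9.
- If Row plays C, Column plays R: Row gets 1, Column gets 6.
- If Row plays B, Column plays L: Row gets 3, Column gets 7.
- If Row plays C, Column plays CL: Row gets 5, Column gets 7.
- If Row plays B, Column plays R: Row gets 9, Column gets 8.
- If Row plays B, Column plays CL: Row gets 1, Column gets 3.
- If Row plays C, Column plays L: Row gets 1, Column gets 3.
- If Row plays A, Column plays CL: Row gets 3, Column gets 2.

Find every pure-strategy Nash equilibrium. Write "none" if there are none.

Pure-strategy Nash equilibria: (B, R); (C, CL)

Mark each player's best response to every combination of opponents' strategies; a profile where every player is best-responding is a pure Nash equilibrium.
Row against L: payoffs 0, 3, 1 → best response B.
Row against CL: payoffs 3, 1, 5 → best response C.
Row against CR: payoffs 6, 5, 7 → best response C.
Row against R: payoffs 3, 9, 1 → best response B.
Column against A: payoffs 9, 2, 6, 3 → best response L.
Column against B: payoffs 7, 3, 5, 8 → best response R.
Column against C: payoffs 3, 7, 2, 6 → best response CL.
Mutual best responses: (B, R); (C, CL).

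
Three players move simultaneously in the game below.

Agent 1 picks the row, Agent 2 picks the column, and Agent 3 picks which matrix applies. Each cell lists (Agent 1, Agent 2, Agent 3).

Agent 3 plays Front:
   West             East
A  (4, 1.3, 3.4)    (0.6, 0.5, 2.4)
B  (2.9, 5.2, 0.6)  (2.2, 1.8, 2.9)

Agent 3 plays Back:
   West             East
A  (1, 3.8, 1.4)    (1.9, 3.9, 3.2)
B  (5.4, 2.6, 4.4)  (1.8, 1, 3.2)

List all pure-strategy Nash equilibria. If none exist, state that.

(A, West, Front), (A, East, Back), (B, West, Back)

Check each profile: it is a Nash equilibrium iff no player can strictly gain by switching unilaterally.
(A, West, Front): Agent 1 gets 4, best alternative 2.9; Agent 2 gets 1.3, best alternative 0.5; Agent 3 gets 3.4, best alternative 1.4. No profitable deviation — NE.
(A, West, Back): Agent 1 can switch to B (1 → 5.4). Not NE.
(A, East, Front): Agent 1 can switch to B (0.6 → 2.2). Not NE.
(A, East, Back): Agent 1 gets 1.9, best alternative 1.8; Agent 2 gets 3.9, best alternative 3.8; Agent 3 gets 3.2, best alternative 2.4. No profitable deviation — NE.
(B, West, Front): Agent 1 can switch to A (2.9 → 4). Not NE.
(B, West, Back): Agent 1 gets 5.4, best alternative 1; Agent 2 gets 2.6, best alternative 1; Agent 3 gets 4.4, best alternative 0.6. No profitable deviation — NE.
(B, East, Front): Agent 2 can switch to West (1.8 → 5.2). Not NE.
(B, East, Back): Agent 1 can switch to A (1.8 → 1.9). Not NE.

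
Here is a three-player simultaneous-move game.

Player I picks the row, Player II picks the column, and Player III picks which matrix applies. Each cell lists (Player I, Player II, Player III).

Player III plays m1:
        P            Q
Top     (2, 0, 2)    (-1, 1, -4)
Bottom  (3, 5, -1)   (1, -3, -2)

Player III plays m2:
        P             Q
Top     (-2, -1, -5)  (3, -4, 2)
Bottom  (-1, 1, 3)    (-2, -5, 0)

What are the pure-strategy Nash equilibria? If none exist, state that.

Player I against (P, m1): payoffs 2, 3 → best response Bottom.
Player I against (P, m2): payoffs -2, -1 → best response Bottom.
Player I against (Q, m1): payoffs -1, 1 → best response Bottom.
Player I against (Q, m2): payoffs 3, -2 → best response Top.
Player II against (Top, m1): payoffs 0, 1 → best response Q.
Player II against (Top, m2): payoffs -1, -4 → best response P.
Player II against (Bottom, m1): payoffs 5, -3 → best response P.
Player II against (Bottom, m2): payoffs 1, -5 → best response P.
Player III against (Top, P): payoffs 2, -5 → best response m1.
Player III against (Top, Q): payoffs -4, 2 → best response m2.
Player III against (Bottom, P): payoffs -1, 3 → best response m2.
Player III against (Bottom, Q): payoffs -2, 0 → best response m2.
Mutual best responses: (Bottom, P, m2).

The unique pure-strategy Nash equilibrium is (Bottom, P, m2).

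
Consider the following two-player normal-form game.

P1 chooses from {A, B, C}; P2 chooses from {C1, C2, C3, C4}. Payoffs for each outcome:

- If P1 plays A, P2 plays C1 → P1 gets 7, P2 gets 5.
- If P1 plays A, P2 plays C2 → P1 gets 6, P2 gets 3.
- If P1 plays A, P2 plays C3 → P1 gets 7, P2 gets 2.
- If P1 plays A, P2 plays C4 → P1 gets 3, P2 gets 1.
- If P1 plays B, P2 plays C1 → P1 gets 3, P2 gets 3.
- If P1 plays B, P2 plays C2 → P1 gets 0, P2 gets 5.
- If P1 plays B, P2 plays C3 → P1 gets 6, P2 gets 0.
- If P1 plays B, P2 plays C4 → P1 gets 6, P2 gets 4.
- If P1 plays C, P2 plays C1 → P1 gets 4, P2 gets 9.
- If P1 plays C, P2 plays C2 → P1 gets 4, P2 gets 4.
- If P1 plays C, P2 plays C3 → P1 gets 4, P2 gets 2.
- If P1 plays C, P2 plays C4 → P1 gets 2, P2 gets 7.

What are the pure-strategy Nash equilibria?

(A, C1)

P1 against C1: payoffs 7, 3, 4 → best response A.
P1 against C2: payoffs 6, 0, 4 → best response A.
P1 against C3: payoffs 7, 6, 4 → best response A.
P1 against C4: payoffs 3, 6, 2 → best response B.
P2 against A: payoffs 5, 3, 2, 1 → best response C1.
P2 against B: payoffs 3, 5, 0, 4 → best response C2.
P2 against C: payoffs 9, 4, 2, 7 → best response C1.
Mutual best responses: (A, C1).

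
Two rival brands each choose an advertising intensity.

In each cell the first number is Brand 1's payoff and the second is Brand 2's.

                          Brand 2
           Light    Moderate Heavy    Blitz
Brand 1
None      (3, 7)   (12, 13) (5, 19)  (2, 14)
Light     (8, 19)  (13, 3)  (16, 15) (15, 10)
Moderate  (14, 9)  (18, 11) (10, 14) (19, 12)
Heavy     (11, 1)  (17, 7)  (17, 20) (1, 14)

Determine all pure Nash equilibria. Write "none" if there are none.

Brand 1 against Light: payoffs 3, 8, 14, 11 → best response Moderate.
Brand 1 against Moderate: payoffs 12, 13, 18, 17 → best response Moderate.
Brand 1 against Heavy: payoffs 5, 16, 10, 17 → best response Heavy.
Brand 1 against Blitz: payoffs 2, 15, 19, 1 → best response Moderate.
Brand 2 against None: payoffs 7, 13, 19, 14 → best response Heavy.
Brand 2 against Light: payoffs 19, 3, 15, 10 → best response Light.
Brand 2 against Moderate: payoffs 9, 11, 14, 12 → best response Heavy.
Brand 2 against Heavy: payoffs 1, 7, 20, 14 → best response Heavy.
Mutual best responses: (Heavy, Heavy).

(Heavy, Heavy)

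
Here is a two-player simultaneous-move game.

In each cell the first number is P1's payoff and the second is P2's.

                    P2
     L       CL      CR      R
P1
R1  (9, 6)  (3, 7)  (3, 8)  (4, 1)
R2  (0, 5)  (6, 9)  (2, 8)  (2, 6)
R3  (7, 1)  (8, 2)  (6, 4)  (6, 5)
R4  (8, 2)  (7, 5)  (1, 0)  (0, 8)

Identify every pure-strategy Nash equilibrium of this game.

(R1, L): P2 can switch to CL (6 → 7). Not NE.
(R1, CL): P1 can switch to R2 (3 → 6). Not NE.
(R1, CR): P1 can switch to R3 (3 → 6). Not NE.
(R1, R): P1 can switch to R3 (4 → 6). Not NE.
(R2, L): P1 can switch to R1 (0 → 9). Not NE.
(R2, CL): P1 can switch to R3 (6 → 8). Not NE.
(R3, R): P1 gets 6, best alternative 4; P2 gets 5, best alternative 4. No profitable deviation — NE.
(The remaining 9 profiles each have a profitable deviation by the same check.)

The unique pure-strategy Nash equilibrium is (R3, R).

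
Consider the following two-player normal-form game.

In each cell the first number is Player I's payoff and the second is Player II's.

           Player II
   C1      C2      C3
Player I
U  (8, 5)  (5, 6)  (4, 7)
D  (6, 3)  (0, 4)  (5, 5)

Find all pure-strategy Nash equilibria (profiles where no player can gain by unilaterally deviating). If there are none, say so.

(U, C1): Player II can switch to C2 (5 → 6). Not NE.
(U, C2): Player II can switch to C3 (6 → 7). Not NE.
(U, C3): Player I can switch to D (4 → 5). Not NE.
(D, C1): Player I can switch to U (6 → 8). Not NE.
(D, C2): Player I can switch to U (0 → 5). Not NE.
(D, C3): Player I gets 5, best alternative 4; Player II gets 5, best alternative 4. No profitable deviation — NE.

(D, C3)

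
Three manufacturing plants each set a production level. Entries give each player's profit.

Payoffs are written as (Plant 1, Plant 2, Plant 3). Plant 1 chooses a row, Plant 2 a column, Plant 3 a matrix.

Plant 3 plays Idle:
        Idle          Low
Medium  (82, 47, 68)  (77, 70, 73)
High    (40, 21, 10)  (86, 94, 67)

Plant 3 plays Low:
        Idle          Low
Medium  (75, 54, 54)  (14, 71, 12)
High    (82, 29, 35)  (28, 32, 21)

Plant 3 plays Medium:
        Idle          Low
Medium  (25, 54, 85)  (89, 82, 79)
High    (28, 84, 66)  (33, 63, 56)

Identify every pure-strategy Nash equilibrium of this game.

Check each profile: it is a Nash equilibrium iff no player can strictly gain by switching unilaterally.
(Medium, Idle, Idle): Plant 2 can switch to Low (47 → 70). Not NE.
(Medium, Idle, Low): Plant 1 can switch to High (75 → 82). Not NE.
(Medium, Idle, Medium): Plant 1 can switch to High (25 → 28). Not NE.
(Medium, Low, Idle): Plant 1 can switch to High (77 → 86). Not NE.
(Medium, Low, Low): Plant 1 can switch to High (14 → 28). Not NE.
(Medium, Low, Medium): Plant 1 gets 89, best alternative 33; Plant 2 gets 82, best alternative 54; Plant 3 gets 79, best alternative 73. No profitable deviation — NE.
(High, Idle, Idle): Plant 1 can switch to Medium (40 → 82). Not NE.
(High, Idle, Low): Plant 2 can switch to Low (29 → 32). Not NE.
(High, Idle, Medium): Plant 1 gets 28, best alternative 25; Plant 2 gets 84, best alternative 63; Plant 3 gets 66, best alternative 35. No profitable deviation — NE.
(High, Low, Idle): Plant 1 gets 86, best alternative 77; Plant 2 gets 94, best alternative 21; Plant 3 gets 67, best alternative 56. No profitable deviation — NE.
(High, Low, Low): Plant 3 can switch to Idle (21 → 67). Not NE.
(High, Low, Medium): Plant 1 can switch to Medium (33 → 89). Not NE.

Pure-strategy Nash equilibria: (Medium, Low, Medium), (High, Idle, Medium), (High, Low, Idle)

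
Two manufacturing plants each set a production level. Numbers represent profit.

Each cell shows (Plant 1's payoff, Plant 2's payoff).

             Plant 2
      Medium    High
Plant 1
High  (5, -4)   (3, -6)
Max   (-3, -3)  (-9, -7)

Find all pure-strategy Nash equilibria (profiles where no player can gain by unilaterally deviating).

(High, Medium): Plant 1 gets 5, best alternative -3; Plant 2 gets -4, best alternative -6. No profitable deviation — NE.
(High, High): Plant 2 can switch to Medium (-6 → -4). Not NE.
(Max, Medium): Plant 1 can switch to High (-3 → 5). Not NE.
(Max, High): Plant 1 can switch to High (-9 → 3). Not NE.

The unique pure-strategy Nash equilibrium is (High, Medium).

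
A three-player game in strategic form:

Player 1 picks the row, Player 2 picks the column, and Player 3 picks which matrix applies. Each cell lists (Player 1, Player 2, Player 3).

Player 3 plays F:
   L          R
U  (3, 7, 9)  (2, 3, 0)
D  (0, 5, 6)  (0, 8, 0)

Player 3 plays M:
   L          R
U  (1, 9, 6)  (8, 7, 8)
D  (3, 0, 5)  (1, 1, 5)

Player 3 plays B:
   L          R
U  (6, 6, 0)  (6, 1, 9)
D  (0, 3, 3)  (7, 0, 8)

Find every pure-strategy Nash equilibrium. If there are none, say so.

(U, L, F)

Player 1 against (L, F): payoffs 3, 0 → best response U.
Player 1 against (L, M): payoffs 1, 3 → best response D.
Player 1 against (L, B): payoffs 6, 0 → best response U.
Player 1 against (R, F): payoffs 2, 0 → best response U.
Player 1 against (R, M): payoffs 8, 1 → best response U.
Player 1 against (R, B): payoffs 6, 7 → best response D.
Player 2 against (U, F): payoffs 7, 3 → best response L.
Player 2 against (U, M): payoffs 9, 7 → best response L.
Player 2 against (U, B): payoffs 6, 1 → best response L.
Player 2 against (D, F): payoffs 5, 8 → best response R.
Player 2 against (D, M): payoffs 0, 1 → best response R.
Player 2 against (D, B): payoffs 3, 0 → best response L.
Player 3 against (U, L): payoffs 9, 6, 0 → best response F.
Player 3 against (U, R): payoffs 0, 8, 9 → best response B.
Player 3 against (D, L): payoffs 6, 5, 3 → best response F.
Player 3 against (D, R): payoffs 0, 5, 8 → best response B.
Mutual best responses: (U, L, F).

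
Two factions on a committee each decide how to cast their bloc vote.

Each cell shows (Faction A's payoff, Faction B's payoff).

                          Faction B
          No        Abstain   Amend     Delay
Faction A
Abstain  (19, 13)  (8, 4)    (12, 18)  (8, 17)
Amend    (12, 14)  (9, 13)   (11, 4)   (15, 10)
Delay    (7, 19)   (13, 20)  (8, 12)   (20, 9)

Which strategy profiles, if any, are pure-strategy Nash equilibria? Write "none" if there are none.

Check each profile: it is a Nash equilibrium iff no player can strictly gain by switching unilaterally.
(Abstain, No): Faction B can switch to Amend (13 → 18). Not NE.
(Abstain, Abstain): Faction A can switch to Amend (8 → 9). Not NE.
(Abstain, Amend): Faction A gets 12, best alternative 11; Faction B gets 18, best alternative 17. No profitable deviation — NE.
(Abstain, Delay): Faction A can switch to Amend (8 → 15). Not NE.
(Amend, No): Faction A can switch to Abstain (12 → 19). Not NE.
(Amend, Abstain): Faction A can switch to Delay (9 → 13). Not NE.
(Amend, Amend): Faction A can switch to Abstain (11 → 12). Not NE.
(Amend, Delay): Faction A can switch to Delay (15 → 20). Not NE.
(Delay, No): Faction A can switch to Abstain (7 → 19). Not NE.
(Delay, Abstain): Faction A gets 13, best alternative 9; Faction B gets 20, best alternative 19. No profitable deviation — NE.
(The remaining 2 profiles each have a profitable deviation by the same check.)

Pure-strategy Nash equilibria: (Abstain, Amend); (Delay, Abstain)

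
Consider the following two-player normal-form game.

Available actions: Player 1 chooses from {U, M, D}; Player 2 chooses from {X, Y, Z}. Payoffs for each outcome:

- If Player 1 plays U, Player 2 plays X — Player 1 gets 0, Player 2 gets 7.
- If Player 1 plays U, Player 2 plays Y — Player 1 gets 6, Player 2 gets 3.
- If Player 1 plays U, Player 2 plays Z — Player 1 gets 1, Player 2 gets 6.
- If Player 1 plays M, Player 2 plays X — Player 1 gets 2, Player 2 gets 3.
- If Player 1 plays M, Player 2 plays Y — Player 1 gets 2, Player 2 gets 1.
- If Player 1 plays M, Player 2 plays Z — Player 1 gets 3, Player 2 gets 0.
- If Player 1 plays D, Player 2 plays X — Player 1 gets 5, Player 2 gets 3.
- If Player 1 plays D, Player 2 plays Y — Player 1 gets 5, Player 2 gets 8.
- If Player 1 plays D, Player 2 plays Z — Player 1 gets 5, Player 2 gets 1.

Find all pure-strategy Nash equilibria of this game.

(U, X): Player 1 can switch to M (0 → 2). Not NE.
(U, Y): Player 2 can switch to X (3 → 7). Not NE.
(U, Z): Player 1 can switch to M (1 → 3). Not NE.
(M, X): Player 1 can switch to D (2 → 5). Not NE.
(M, Y): Player 1 can switch to U (2 → 6). Not NE.
(M, Z): Player 1 can switch to D (3 → 5). Not NE.
(D, X): Player 2 can switch to Y (3 → 8). Not NE.
(D, Y): Player 1 can switch to U (5 → 6). Not NE.
(D, Z): Player 2 can switch to X (1 → 3). Not NE.

This game has no pure Nash equilibrium.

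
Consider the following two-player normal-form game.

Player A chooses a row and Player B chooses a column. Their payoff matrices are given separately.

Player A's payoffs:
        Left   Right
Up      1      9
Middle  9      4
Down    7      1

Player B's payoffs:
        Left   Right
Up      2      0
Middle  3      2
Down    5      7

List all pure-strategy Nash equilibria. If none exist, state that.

Player A against Left: payoffs 1, 9, 7 → best response Middle.
Player A against Right: payoffs 9, 4, 1 → best response Up.
Player B against Up: payoffs 2, 0 → best response Left.
Player B against Middle: payoffs 3, 2 → best response Left.
Player B against Down: payoffs 5, 7 → best response Right.
Mutual best responses: (Middle, Left).

(Middle, Left)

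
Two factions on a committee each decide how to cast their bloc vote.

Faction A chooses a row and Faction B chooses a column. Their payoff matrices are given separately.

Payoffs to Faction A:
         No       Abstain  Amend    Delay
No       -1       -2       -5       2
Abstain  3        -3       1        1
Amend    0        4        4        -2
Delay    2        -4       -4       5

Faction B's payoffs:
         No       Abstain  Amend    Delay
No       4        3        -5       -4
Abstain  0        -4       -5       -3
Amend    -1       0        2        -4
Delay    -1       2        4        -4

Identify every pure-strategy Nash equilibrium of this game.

The pure Nash equilibria are (Abstain, No) and (Amend, Amend).

Faction A against No: payoffs -1, 3, 0, 2 → best response Abstain.
Faction A against Abstain: payoffs -2, -3, 4, -4 → best response Amend.
Faction A against Amend: payoffs -5, 1, 4, -4 → best response Amend.
Faction A against Delay: payoffs 2, 1, -2, 5 → best response Delay.
Faction B against No: payoffs 4, 3, -5, -4 → best response No.
Faction B against Abstain: payoffs 0, -4, -5, -3 → best response No.
Faction B against Amend: payoffs -1, 0, 2, -4 → best response Amend.
Faction B against Delay: payoffs -1, 2, 4, -4 → best response Amend.
Mutual best responses: (Abstain, No); (Amend, Amend).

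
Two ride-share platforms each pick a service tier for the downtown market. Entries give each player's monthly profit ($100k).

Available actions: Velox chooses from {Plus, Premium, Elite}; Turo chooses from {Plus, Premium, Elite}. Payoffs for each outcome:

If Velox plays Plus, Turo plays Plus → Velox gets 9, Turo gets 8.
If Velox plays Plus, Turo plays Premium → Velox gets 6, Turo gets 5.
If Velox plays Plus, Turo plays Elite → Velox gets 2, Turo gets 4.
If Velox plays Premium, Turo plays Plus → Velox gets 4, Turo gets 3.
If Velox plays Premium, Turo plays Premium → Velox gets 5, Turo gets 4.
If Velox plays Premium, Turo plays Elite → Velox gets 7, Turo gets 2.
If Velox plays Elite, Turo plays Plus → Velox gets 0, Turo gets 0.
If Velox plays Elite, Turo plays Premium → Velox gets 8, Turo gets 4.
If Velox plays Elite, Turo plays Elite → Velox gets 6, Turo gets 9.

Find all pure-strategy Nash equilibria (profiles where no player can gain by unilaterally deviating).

(Plus, Plus)

For each strategy profile, look for a profitable unilateral deviation.
(Plus, Plus): Velox gets 9, best alternative 4; Turo gets 8, best alternative 5. No profitable deviation — NE.
(Plus, Premium): Velox can switch to Elite (6 → 8). Not NE.
(Plus, Elite): Velox can switch to Premium (2 → 7). Not NE.
(Premium, Plus): Velox can switch to Plus (4 → 9). Not NE.
(Premium, Premium): Velox can switch to Plus (5 → 6). Not NE.
(Premium, Elite): Turo can switch to Plus (2 → 3). Not NE.
(Elite, Plus): Velox can switch to Plus (0 → 9). Not NE.
(Elite, Premium): Turo can switch to Elite (4 → 9). Not NE.
(Elite, Elite): Velox can switch to Premium (6 → 7). Not NE.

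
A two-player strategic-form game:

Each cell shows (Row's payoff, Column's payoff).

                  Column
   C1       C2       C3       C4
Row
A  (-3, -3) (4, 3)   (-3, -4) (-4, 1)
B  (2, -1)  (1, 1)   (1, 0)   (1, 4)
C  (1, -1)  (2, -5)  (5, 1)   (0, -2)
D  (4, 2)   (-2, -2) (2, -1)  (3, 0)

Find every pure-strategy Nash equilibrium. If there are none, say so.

(A, C1): Row can switch to B (-3 → 2). Not NE.
(A, C2): Row gets 4, best alternative 2; Column gets 3, best alternative 1. No profitable deviation — NE.
(A, C3): Row can switch to B (-3 → 1). Not NE.
(A, C4): Row can switch to B (-4 → 1). Not NE.
(B, C1): Row can switch to D (2 → 4). Not NE.
(B, C2): Row can switch to A (1 → 4). Not NE.
(B, C3): Row can switch to C (1 → 5). Not NE.
(B, C4): Row can switch to D (1 → 3). Not NE.
(C, C1): Row can switch to B (1 → 2). Not NE.
(C, C3): Row gets 5, best alternative 2; Column gets 1, best alternative -1. No profitable deviation — NE.
(D, C1): Row gets 4, best alternative 2; Column gets 2, best alternative 0. No profitable deviation — NE.
(The remaining 5 profiles each have a profitable deviation by the same check.)

(A, C2); (C, C3); (D, C1)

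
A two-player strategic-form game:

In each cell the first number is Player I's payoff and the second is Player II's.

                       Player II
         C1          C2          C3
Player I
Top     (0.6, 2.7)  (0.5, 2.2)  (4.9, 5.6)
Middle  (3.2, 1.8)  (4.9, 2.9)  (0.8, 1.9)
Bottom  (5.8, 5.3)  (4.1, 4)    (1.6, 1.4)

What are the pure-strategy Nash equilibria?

Player I against C1: payoffs 0.6, 3.2, 5.8 → best response Bottom.
Player I against C2: payoffs 0.5, 4.9, 4.1 → best response Middle.
Player I against C3: payoffs 4.9, 0.8, 1.6 → best response Top.
Player II against Top: payoffs 2.7, 2.2, 5.6 → best response C3.
Player II against Middle: payoffs 1.8, 2.9, 1.9 → best response C2.
Player II against Bottom: payoffs 5.3, 4, 1.4 → best response C1.
Mutual best responses: (Top, C3); (Middle, C2); (Bottom, C1).

The pure Nash equilibria are (Top, C3); (Middle, C2); (Bottom, C1).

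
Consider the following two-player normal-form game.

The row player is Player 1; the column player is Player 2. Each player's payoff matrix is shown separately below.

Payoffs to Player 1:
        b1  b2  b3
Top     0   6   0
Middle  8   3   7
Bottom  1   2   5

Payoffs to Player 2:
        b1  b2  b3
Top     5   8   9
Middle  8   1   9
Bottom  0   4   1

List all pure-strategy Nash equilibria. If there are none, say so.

The unique pure-strategy Nash equilibrium is (Middle, b3).

Player 1 against b1: payoffs 0, 8, 1 → best response Middle.
Player 1 against b2: payoffs 6, 3, 2 → best response Top.
Player 1 against b3: payoffs 0, 7, 5 → best response Middle.
Player 2 against Top: payoffs 5, 8, 9 → best response b3.
Player 2 against Middle: payoffs 8, 1, 9 → best response b3.
Player 2 against Bottom: payoffs 0, 4, 1 → best response b2.
Mutual best responses: (Middle, b3).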